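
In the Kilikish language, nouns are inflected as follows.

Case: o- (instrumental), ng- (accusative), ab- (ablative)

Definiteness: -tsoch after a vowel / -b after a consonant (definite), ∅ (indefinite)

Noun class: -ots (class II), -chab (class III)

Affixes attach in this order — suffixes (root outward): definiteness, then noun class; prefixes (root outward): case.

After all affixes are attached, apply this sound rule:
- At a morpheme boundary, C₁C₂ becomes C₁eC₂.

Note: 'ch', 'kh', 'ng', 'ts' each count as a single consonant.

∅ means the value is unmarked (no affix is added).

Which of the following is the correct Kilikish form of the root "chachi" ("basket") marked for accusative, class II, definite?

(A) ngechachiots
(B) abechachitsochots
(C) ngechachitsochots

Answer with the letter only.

C

Attach case accusative ng- → ngchachi.
Attach definiteness definite -tsoch (after vowel 'i') → ngchachitsoch.
Attach noun class class II -ots → ngchachitsochots.
Apply epenthesis: ngchachitsochots → ngechachitsochots.
So the correct form is ngechachitsochots, option (C).
(B) abechachitsochots is wrong: it uses ablative instead of accusative for case.
(A) ngechachiots is wrong: it uses indefinite instead of definite for definiteness.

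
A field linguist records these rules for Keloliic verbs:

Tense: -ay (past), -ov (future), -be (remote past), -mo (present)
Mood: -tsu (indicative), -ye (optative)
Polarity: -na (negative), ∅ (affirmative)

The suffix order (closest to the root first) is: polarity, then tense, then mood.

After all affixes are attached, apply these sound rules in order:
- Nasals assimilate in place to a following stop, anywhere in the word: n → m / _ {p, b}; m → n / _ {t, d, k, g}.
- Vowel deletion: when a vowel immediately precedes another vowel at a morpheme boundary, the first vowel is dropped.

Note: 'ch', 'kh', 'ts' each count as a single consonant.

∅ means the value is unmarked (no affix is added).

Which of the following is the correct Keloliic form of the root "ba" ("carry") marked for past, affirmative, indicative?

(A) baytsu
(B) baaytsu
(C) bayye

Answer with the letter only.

A

polarity = affirmative: zero marking, form stays ba.
Attach tense past -ay → baay.
Attach mood indicative -tsu → baaytsu.
Nasal assimilation: no change.
Apply vowel deletion: baaytsu → baytsu.
So the correct form is baytsu, option (A).
(C) bayye is wrong: it uses optative instead of indicative for mood.
(B) baaytsu is wrong: it fails to apply the sound rule(s).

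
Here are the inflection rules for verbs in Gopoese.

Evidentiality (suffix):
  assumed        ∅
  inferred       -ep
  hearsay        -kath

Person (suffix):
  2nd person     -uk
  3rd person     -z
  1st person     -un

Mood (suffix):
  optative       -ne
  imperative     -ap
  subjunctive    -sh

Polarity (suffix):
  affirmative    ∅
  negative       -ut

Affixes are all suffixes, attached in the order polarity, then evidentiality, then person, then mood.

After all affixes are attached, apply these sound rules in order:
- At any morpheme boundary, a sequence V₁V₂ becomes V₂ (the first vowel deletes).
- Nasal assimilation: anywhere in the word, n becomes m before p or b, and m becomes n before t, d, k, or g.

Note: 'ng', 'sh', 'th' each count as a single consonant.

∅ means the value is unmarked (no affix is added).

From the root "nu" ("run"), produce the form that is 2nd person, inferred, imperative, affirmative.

nepukap

polarity = affirmative: zero marking, form stays nu.
Attach evidentiality inferred -ep → nuep.
Attach person 2nd person -uk → nuepuk.
Attach mood imperative -ap → nuepukap.
Apply vowel deletion: nuepukap → nepukap.
Nasal assimilation: no change.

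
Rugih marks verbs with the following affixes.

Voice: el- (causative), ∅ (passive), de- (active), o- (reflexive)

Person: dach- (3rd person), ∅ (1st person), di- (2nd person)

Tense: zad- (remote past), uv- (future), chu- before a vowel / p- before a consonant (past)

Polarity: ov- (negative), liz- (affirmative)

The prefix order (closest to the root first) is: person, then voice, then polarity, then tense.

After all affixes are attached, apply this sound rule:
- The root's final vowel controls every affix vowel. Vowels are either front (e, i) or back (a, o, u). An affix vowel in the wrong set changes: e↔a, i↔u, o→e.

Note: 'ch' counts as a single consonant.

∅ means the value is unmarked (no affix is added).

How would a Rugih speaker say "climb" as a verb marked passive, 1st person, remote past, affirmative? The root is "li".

person = 1st person: zero marking, form stays li.
voice = passive: zero marking, form stays li.
Attach polarity affirmative liz- → lizli.
Attach tense remote past zad- → zadlizli.
Apply vowel harmony: zadlizli → zedlizli.

zedlizli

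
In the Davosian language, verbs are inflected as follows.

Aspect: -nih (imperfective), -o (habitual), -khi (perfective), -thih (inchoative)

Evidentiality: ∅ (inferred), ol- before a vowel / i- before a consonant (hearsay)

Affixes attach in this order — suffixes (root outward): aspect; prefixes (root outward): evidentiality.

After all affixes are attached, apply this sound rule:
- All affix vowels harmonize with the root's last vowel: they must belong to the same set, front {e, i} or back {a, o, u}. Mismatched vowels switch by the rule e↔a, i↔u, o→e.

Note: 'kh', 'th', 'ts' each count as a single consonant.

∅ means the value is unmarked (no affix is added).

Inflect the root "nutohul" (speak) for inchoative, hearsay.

unutohulthuh

Attach evidentiality hearsay i- (before consonant 'n') → inutohul.
Attach aspect inchoative -thih → inutohulthih.
Apply vowel harmony: inutohulthih → unutohulthuh.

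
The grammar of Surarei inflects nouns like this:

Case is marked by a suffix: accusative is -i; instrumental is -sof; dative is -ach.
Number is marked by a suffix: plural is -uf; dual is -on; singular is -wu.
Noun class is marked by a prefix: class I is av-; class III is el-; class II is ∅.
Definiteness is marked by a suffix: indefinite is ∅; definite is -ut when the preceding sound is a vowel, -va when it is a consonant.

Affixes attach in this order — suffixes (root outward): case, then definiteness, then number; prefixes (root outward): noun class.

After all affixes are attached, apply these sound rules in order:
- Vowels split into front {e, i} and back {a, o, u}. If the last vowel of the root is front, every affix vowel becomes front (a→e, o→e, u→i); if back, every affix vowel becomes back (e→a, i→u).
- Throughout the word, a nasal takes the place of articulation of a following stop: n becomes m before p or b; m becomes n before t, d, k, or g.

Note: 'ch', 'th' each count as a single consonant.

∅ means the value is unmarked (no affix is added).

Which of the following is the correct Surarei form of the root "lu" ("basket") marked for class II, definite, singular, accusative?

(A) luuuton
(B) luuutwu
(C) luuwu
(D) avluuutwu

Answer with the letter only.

B

Attach case accusative -i → lui.
noun class = class II: zero marking, form stays lui.
Attach definiteness definite -ut (after vowel 'i') → luiut.
Attach number singular -wu → luiutwu.
Apply vowel harmony: luiutwu → luuutwu.
Nasal assimilation: no change.
So the correct form is luuutwu, option (B).
(A) luuuton is wrong: it uses dual instead of singular for number.
(C) luuwu is wrong: it uses indefinite instead of definite for definiteness.
(D) avluuutwu is wrong: it uses class I instead of class II for noun class.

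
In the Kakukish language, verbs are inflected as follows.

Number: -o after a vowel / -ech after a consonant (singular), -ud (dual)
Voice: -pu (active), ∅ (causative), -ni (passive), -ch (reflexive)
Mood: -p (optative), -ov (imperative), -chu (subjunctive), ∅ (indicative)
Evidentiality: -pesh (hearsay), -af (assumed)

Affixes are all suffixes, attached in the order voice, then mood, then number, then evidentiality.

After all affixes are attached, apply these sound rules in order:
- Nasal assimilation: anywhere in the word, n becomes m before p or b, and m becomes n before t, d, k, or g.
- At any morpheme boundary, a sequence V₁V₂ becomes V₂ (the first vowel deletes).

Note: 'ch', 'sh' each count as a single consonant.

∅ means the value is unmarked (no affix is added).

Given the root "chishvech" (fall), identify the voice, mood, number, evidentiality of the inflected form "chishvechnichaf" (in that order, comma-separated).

Segment: chishvech-ni-chu-o-af.
voice: -ni → passive.
mood: -chu → subjunctive.
number: -o/ech → singular.
evidentiality: -af → assumed.

passive, subjunctive, singular, assumed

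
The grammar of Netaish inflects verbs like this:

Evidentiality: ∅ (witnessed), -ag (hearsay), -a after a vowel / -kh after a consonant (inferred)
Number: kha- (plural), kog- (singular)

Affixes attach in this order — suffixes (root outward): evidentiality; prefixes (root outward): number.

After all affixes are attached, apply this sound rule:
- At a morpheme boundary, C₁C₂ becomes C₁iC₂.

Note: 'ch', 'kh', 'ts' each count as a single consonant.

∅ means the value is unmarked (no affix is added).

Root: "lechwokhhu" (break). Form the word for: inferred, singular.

kogilechwokhhua

Attach evidentiality inferred -a (after vowel 'u') → lechwokhhua.
Attach number singular kog- → koglechwokhhua.
Apply epenthesis: koglechwokhhua → kogilechwokhhua.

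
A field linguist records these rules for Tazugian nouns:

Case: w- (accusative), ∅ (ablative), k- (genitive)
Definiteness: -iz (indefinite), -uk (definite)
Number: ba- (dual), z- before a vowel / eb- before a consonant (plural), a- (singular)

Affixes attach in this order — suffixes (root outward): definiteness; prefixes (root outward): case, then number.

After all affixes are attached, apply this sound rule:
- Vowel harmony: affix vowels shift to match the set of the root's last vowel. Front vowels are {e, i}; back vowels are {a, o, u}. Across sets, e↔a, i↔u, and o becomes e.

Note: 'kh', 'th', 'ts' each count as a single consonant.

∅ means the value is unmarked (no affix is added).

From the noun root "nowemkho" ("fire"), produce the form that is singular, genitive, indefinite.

Attach definiteness indefinite -iz → nowemkhoiz.
Attach case genitive k- → knowemkhoiz.
Attach number singular a- → aknowemkhoiz.
Apply vowel harmony: aknowemkhoiz → aknowemkhouz.

aknowemkhouz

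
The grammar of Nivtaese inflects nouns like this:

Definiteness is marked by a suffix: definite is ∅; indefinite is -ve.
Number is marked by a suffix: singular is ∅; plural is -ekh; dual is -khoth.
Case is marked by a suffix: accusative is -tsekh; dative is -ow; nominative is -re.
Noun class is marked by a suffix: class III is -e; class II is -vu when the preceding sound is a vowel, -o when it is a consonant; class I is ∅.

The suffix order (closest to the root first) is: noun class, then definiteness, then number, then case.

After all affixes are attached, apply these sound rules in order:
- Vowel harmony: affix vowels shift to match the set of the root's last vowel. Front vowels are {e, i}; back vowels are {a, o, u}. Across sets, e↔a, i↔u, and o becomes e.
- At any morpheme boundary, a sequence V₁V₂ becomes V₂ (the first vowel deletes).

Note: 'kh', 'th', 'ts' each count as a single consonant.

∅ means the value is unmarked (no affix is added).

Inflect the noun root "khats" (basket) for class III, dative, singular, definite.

khatsow

Attach noun class class III -e → khatse.
definiteness = definite: zero marking, form stays khatse.
number = singular: zero marking, form stays khatse.
Attach case dative -ow → khatseow.
Apply vowel harmony: khatseow → khatsaow.
Apply vowel deletion: khatsaow → khatsow.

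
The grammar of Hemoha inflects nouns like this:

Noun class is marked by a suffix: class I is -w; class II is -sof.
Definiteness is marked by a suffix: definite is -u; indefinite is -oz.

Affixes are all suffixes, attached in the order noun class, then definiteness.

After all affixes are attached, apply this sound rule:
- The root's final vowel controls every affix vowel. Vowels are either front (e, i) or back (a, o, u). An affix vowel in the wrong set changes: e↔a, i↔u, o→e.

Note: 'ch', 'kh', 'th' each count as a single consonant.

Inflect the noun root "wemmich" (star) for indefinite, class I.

wemmichwez

Attach noun class class I -w → wemmichw.
Attach definiteness indefinite -oz → wemmichwoz.
Apply vowel harmony: wemmichwoz → wemmichwez.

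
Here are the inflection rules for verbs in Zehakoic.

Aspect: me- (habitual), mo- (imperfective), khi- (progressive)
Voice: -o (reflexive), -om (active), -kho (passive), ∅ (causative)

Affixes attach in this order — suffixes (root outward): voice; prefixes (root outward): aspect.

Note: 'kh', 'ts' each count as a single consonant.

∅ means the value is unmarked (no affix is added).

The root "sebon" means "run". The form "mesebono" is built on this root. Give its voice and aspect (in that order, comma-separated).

reflexive, habitual

Segment: me-sebon-o.
voice: -o → reflexive.
aspect: me- → habitual.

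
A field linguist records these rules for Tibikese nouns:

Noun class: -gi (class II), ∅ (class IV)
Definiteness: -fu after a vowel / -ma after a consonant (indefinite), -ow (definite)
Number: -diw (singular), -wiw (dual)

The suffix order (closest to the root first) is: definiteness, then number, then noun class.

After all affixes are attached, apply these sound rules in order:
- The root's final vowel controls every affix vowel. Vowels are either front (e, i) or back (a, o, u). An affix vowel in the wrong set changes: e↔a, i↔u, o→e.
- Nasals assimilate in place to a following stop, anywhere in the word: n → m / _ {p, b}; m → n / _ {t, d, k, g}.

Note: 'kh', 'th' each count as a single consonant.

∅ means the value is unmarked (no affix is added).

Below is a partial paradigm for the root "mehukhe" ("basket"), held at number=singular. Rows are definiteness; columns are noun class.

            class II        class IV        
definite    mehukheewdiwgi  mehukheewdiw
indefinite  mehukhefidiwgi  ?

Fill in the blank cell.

Attach definiteness indefinite -fu (after vowel 'e') → mehukhefu.
Attach number singular -diw → mehukhefudiw.
noun class = class IV: zero marking, form stays mehukhefudiw.
Apply vowel harmony: mehukhefudiw → mehukhefidiw.
Nasal assimilation: no change.

mehukhefidiw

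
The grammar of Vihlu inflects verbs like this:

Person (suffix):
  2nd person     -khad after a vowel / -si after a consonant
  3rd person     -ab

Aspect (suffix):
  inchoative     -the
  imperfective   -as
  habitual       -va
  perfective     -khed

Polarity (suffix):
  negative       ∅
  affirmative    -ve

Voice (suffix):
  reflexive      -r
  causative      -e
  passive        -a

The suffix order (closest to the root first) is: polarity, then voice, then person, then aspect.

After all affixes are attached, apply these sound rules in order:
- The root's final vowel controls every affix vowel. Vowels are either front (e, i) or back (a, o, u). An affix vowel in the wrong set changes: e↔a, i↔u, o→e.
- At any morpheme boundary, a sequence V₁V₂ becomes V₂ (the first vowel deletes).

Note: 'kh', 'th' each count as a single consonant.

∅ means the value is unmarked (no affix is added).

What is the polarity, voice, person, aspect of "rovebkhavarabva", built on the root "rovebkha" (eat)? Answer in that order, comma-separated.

Segment: rovebkha-ve-r-ab-va.
polarity: -ve → affirmative.
voice: -r → reflexive.
person: -ab → 3rd person.
aspect: -va → habitual.

affirmative, reflexive, 3rd person, habitual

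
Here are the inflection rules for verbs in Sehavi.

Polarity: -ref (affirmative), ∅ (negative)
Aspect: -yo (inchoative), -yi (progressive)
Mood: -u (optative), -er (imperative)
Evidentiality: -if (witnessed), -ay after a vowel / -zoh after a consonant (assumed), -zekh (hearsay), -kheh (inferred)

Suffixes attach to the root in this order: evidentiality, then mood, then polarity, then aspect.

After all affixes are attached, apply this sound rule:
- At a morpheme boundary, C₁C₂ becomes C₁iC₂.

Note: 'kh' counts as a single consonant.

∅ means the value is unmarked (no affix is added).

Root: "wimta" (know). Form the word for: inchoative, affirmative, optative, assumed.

wimtaayurefiyo

Attach evidentiality assumed -ay (after vowel 'a') → wimtaay.
Attach mood optative -u → wimtaayu.
Attach polarity affirmative -ref → wimtaayuref.
Attach aspect inchoative -yo → wimtaayurefyo.
Apply epenthesis: wimtaayurefyo → wimtaayurefiyo.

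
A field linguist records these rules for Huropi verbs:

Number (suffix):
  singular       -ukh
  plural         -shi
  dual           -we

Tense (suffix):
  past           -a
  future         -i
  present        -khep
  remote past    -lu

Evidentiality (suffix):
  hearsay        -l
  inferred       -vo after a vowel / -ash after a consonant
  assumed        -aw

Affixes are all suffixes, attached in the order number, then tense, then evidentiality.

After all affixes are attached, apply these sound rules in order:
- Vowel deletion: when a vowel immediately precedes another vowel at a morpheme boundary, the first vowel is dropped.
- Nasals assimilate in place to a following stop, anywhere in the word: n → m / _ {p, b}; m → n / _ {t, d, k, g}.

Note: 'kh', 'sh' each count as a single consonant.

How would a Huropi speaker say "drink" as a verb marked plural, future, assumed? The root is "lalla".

Attach number plural -shi → lallashi.
Attach tense future -i → lallashii.
Attach evidentiality assumed -aw → lallashiiaw.
Apply vowel deletion: lallashiiaw → lallashaw.
Nasal assimilation: no change.

lallashaw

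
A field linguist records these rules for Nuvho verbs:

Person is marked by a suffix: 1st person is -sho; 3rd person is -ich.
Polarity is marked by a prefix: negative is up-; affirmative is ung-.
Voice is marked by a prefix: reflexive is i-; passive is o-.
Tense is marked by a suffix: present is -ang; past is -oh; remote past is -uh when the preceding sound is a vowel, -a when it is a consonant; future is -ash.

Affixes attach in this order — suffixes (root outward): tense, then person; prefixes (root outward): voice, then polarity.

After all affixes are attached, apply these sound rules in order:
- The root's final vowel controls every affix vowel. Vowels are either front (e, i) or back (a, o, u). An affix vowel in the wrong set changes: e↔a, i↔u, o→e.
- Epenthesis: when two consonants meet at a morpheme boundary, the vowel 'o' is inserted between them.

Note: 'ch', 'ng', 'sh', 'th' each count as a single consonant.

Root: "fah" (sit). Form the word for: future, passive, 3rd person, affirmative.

ungofahashuch

Attach voice passive o- → ofah.
Attach polarity affirmative ung- → ungofah.
Attach tense future -ash → ungofahash.
Attach person 3rd person -ich → ungofahashich.
Apply vowel harmony: ungofahashich → ungofahashuch.
Epenthesis: no change.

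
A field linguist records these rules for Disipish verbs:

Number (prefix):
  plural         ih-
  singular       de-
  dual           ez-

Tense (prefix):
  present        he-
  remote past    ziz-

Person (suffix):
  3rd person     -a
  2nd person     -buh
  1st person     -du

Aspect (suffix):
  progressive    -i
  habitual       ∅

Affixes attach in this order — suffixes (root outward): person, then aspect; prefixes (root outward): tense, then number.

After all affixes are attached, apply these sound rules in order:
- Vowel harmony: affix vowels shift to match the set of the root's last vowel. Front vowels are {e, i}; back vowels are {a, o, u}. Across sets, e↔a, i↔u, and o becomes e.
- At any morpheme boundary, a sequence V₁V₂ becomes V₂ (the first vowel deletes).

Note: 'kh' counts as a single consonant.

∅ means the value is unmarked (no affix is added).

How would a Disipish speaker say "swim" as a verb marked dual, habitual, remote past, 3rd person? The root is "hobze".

ezzizhobze

Attach person 3rd person -a → hobzea.
Attach tense remote past ziz- → zizhobzea.
aspect = habitual: zero marking, form stays zizhobzea.
Attach number dual ez- → ezzizhobzea.
Apply vowel harmony: ezzizhobzea → ezzizhobzee.
Apply vowel deletion: ezzizhobzee → ezzizhobze.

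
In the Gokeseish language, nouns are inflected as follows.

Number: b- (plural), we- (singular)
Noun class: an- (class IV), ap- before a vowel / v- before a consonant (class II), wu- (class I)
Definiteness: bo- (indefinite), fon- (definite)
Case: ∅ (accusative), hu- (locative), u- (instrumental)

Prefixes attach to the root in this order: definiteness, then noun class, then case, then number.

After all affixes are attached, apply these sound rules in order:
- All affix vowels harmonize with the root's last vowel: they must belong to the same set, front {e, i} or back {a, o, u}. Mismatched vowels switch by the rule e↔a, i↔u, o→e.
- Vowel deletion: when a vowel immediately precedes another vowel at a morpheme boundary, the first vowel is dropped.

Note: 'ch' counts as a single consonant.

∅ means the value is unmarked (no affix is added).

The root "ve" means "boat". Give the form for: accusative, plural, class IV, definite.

Attach definiteness definite fon- → fonve.
Attach noun class class IV an- → anfonve.
case = accusative: zero marking, form stays anfonve.
Attach number plural b- → banfonve.
Apply vowel harmony: banfonve → benfenve.
Vowel deletion: no change.

benfenve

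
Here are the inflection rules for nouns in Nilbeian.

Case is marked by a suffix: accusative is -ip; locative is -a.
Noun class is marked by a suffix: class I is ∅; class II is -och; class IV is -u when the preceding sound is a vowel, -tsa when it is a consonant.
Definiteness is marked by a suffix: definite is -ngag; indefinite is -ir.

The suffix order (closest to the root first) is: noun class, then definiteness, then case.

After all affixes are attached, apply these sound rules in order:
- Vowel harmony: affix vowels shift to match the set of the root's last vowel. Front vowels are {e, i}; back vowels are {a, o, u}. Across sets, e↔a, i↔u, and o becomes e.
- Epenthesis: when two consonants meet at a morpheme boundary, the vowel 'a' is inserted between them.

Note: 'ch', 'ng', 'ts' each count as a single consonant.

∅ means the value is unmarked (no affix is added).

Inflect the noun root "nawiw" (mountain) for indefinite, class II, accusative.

nawiwechirip

Attach noun class class II -och → nawiwoch.
Attach definiteness indefinite -ir → nawiwochir.
Attach case accusative -ip → nawiwochirip.
Apply vowel harmony: nawiwochirip → nawiwechirip.
Epenthesis: no change.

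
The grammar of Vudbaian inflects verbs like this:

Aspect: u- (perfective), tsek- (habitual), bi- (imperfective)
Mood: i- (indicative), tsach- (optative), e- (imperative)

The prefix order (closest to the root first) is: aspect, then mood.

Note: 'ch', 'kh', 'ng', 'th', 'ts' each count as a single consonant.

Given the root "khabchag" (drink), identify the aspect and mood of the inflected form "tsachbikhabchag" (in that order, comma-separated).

Segment: tsach-bi-khabchag.
aspect: bi- → imperfective.
mood: tsach- → optative.

imperfective, optative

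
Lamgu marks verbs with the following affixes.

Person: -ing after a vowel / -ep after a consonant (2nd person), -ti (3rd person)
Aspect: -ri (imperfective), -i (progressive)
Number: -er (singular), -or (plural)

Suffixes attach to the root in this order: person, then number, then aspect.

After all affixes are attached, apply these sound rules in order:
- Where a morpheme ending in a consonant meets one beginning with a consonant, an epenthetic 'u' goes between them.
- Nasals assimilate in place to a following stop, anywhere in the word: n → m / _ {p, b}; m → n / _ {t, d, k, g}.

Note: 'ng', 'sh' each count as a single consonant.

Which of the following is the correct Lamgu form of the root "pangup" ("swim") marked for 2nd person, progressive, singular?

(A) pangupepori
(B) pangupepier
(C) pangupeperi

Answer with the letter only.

C

Attach person 2nd person -ep (after consonant 'p') → pangupep.
Attach number singular -er → pangupeper.
Attach aspect progressive -i → pangupeperi.
Epenthesis: no change.
Nasal assimilation: no change.
So the correct form is pangupeperi, option (C).
(A) pangupepori is wrong: it uses plural instead of singular for number.
(B) pangupepier is wrong: it has the affixes in the wrong order.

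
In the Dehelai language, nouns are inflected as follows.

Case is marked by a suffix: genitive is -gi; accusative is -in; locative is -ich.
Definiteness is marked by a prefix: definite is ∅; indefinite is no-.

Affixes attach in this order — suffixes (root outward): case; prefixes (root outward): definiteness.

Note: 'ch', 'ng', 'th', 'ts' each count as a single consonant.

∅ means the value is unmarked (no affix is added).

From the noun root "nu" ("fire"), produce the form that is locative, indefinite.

Attach definiteness indefinite no- → nonu.
Attach case locative -ich → nonuich.

nonuich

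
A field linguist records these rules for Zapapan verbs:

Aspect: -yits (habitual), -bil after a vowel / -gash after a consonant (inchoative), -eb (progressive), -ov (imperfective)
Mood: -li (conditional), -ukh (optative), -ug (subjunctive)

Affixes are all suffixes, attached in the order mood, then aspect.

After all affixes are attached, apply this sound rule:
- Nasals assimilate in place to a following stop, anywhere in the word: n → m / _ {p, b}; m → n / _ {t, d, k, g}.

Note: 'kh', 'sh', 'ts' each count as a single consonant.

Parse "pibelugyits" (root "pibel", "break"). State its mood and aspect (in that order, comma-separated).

Segment: pibel-ug-yits.
mood: -ug → subjunctive.
aspect: -yits → habitual.

subjunctive, habitual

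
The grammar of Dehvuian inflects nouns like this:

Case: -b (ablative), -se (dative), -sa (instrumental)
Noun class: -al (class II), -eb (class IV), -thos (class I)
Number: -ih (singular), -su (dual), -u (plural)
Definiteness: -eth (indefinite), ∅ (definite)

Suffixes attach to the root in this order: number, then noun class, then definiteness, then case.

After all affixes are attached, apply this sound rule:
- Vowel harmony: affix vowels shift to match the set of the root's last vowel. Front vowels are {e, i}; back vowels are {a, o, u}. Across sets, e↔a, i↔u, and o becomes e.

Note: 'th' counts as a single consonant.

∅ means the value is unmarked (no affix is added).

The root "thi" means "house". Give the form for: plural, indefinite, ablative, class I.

Attach number plural -u → thiu.
Attach noun class class I -thos → thiuthos.
Attach definiteness indefinite -eth → thiuthoseth.
Attach case ablative -b → thiuthosethb.
Apply vowel harmony: thiuthosethb → thiithesethb.

thiithesethb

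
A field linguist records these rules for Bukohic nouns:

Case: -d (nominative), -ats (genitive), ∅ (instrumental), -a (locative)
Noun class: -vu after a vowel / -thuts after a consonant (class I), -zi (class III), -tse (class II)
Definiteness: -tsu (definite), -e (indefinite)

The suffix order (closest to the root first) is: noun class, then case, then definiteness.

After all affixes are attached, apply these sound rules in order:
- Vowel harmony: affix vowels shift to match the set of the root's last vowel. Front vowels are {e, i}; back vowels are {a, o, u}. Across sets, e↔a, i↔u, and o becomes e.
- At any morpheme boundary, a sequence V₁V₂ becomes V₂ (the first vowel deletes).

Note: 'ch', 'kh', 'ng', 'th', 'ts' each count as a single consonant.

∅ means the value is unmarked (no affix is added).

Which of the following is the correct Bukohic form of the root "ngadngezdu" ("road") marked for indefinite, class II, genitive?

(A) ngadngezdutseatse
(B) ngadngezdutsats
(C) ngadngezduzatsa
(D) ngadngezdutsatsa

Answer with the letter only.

Attach noun class class II -tse → ngadngezdutse.
Attach case genitive -ats → ngadngezdutseats.
Attach definiteness indefinite -e → ngadngezdutseatse.
Apply vowel harmony: ngadngezdutseatse → ngadngezdutsaatsa.
Apply vowel deletion: ngadngezdutsaatsa → ngadngezdutsatsa.
So the correct form is ngadngezdutsatsa, option (D).
(C) ngadngezduzatsa is wrong: it uses class III instead of class II for noun class.
(B) ngadngezdutsats is wrong: it has the affixes in the wrong order.
(A) ngadngezdutseatse is wrong: it fails to apply the sound rule(s).

D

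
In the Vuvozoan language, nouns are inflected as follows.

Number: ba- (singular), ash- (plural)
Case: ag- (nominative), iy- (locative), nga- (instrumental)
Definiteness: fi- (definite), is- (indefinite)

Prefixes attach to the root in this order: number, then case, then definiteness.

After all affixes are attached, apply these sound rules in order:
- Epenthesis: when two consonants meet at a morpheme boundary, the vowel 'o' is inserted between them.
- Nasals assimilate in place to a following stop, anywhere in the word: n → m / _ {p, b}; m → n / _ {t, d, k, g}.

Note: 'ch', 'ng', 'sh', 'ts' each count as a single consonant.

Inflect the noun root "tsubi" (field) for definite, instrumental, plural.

Attach number plural ash- → ashtsubi.
Attach case instrumental nga- → ngaashtsubi.
Attach definiteness definite fi- → fingaashtsubi.
Apply epenthesis: fingaashtsubi → fingaashotsubi.
Nasal assimilation: no change.

fingaashotsubi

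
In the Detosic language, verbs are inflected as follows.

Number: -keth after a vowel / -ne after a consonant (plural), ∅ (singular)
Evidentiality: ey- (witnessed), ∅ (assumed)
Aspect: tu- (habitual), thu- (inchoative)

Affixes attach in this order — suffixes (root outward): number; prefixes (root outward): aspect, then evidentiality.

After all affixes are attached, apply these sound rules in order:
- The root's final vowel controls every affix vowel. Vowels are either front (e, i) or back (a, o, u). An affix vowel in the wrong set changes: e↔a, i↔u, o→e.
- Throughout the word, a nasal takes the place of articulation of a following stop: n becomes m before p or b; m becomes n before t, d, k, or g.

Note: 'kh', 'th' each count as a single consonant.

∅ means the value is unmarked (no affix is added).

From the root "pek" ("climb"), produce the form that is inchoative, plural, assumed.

Attach aspect inchoative thu- → thupek.
evidentiality = assumed: zero marking, form stays thupek.
Attach number plural -ne (after consonant 'k') → thupekne.
Apply vowel harmony: thupekne → thipekne.
Nasal assimilation: no change.

thipekne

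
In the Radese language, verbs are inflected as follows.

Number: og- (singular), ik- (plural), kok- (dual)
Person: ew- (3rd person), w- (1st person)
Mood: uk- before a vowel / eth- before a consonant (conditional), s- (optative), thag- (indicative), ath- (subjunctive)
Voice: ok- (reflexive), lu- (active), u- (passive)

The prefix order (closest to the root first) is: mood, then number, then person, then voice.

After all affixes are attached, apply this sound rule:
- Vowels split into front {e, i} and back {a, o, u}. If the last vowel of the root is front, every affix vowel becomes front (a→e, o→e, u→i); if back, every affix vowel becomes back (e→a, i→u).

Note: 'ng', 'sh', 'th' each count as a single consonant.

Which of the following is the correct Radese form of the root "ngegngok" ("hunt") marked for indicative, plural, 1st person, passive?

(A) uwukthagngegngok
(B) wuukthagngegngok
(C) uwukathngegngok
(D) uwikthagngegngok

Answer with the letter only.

Attach mood indicative thag- → thagngegngok.
Attach number plural ik- → ikthagngegngok.
Attach person 1st person w- → wikthagngegngok.
Attach voice passive u- → uwikthagngegngok.
Apply vowel harmony: uwikthagngegngok → uwukthagngegngok.
So the correct form is uwukthagngegngok, option (A).
(B) wuukthagngegngok is wrong: it has the affixes in the wrong order.
(D) uwikthagngegngok is wrong: it fails to apply the sound rule(s).
(C) uwukathngegngok is wrong: it uses subjunctive instead of indicative for mood.

A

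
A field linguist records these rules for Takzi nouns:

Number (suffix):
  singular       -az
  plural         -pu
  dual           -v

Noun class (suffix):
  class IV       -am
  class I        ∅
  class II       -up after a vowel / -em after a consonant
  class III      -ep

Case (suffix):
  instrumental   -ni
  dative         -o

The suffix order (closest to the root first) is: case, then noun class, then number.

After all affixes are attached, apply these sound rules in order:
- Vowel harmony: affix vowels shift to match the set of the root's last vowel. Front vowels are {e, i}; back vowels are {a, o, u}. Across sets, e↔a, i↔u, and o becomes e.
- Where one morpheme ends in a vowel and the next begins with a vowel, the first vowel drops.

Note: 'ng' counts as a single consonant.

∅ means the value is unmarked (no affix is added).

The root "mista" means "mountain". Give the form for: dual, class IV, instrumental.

mistanamv

Attach case instrumental -ni → mistani.
Attach noun class class IV -am → mistaniam.
Attach number dual -v → mistaniamv.
Apply vowel harmony: mistaniamv → mistanuamv.
Apply vowel deletion: mistanuamv → mistanamv.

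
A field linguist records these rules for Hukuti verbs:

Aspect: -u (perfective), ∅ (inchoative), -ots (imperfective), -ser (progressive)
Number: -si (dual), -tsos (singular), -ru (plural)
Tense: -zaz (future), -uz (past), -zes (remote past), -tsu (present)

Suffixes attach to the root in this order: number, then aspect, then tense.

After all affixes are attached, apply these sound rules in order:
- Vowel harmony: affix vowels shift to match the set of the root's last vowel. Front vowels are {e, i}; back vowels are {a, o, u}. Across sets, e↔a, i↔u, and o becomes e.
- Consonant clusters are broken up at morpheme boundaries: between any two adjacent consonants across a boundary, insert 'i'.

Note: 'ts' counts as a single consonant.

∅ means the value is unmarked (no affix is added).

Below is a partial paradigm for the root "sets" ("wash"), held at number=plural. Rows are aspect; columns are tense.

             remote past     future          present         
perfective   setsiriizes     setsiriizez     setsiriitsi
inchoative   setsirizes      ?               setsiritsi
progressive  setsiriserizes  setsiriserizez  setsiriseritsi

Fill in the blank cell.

setsirizez

Attach number plural -ru → setsru.
aspect = inchoative: zero marking, form stays setsru.
Attach tense future -zaz → setsruzaz.
Apply vowel harmony: setsruzaz → setsrizez.
Apply epenthesis: setsrizez → setsirizez.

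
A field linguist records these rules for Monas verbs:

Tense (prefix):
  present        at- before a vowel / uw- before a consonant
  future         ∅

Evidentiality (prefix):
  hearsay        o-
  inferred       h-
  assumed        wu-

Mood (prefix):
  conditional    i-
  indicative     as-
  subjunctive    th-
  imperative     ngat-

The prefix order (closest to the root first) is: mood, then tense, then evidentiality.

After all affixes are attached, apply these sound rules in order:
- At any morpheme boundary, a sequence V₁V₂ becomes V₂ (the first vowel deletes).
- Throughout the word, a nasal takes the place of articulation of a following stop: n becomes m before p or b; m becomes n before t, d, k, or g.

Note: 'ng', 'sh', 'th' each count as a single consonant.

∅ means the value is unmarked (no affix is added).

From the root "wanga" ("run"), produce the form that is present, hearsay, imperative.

Attach mood imperative ngat- → ngatwanga.
Attach tense present uw- (before consonant 'ng') → uwngatwanga.
Attach evidentiality hearsay o- → ouwngatwanga.
Apply vowel deletion: ouwngatwanga → uwngatwanga.
Nasal assimilation: no change.

uwngatwanga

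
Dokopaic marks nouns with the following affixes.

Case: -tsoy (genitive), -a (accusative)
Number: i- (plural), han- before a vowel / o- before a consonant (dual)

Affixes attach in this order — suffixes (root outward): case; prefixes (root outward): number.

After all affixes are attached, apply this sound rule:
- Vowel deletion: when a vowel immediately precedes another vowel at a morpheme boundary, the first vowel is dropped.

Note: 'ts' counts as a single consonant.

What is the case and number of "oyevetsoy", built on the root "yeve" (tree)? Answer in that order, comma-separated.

Segment: o-yeve-tsoy.
case: -tsoy → genitive.
number: han/o- → dual.

genitive, dual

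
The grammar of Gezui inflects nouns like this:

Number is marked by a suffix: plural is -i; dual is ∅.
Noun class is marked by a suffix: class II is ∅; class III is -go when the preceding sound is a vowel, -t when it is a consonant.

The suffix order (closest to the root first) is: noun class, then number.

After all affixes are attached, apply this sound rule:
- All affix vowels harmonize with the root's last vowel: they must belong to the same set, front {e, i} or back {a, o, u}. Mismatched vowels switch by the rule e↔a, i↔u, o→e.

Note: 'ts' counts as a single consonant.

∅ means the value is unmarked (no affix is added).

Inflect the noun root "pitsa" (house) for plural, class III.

Attach noun class class III -go (after vowel 'a') → pitsago.
Attach number plural -i → pitsagoi.
Apply vowel harmony: pitsagoi → pitsagou.

pitsagou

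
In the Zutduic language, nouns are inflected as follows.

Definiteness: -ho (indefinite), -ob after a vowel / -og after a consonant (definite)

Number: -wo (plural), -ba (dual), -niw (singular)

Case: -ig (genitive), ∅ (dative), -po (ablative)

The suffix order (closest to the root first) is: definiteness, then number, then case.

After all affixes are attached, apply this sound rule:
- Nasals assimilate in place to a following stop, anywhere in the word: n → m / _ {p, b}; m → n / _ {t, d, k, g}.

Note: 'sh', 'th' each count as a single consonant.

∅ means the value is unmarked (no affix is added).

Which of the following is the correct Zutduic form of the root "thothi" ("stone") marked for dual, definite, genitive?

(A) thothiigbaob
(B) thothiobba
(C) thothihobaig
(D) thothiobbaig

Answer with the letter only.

Attach definiteness definite -ob (after vowel 'i') → thothiob.
Attach number dual -ba → thothiobba.
Attach case genitive -ig → thothiobbaig.
Nasal assimilation: no change.
So the correct form is thothiobbaig, option (D).
(C) thothihobaig is wrong: it uses indefinite instead of definite for definiteness.
(B) thothiobba is wrong: it uses dative instead of genitive for case.
(A) thothiigbaob is wrong: it has the affixes in the wrong order.

D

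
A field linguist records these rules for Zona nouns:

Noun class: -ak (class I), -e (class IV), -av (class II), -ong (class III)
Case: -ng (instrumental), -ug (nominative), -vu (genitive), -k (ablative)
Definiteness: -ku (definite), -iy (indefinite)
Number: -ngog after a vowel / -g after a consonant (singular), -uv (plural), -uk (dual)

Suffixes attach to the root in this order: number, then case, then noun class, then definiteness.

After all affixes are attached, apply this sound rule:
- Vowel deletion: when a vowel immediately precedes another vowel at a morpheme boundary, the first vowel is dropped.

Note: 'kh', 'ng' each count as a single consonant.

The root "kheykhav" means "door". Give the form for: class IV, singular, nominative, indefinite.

kheykhavgugiy

Attach number singular -g (after consonant 'v') → kheykhavg.
Attach case nominative -ug → kheykhavgug.
Attach noun class class IV -e → kheykhavguge.
Attach definiteness indefinite -iy → kheykhavgugeiy.
Apply vowel deletion: kheykhavgugeiy → kheykhavgugiy.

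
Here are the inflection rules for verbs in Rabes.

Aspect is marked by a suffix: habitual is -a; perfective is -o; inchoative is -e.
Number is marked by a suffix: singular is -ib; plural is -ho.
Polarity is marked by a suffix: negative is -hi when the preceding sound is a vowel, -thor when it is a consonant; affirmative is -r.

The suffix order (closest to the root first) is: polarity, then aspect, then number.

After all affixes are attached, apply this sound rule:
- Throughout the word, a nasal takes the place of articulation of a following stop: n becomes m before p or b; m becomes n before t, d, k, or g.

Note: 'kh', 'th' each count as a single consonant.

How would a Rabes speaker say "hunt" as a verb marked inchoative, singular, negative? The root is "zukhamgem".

zukhangemthoreib

Attach polarity negative -thor (after consonant 'm') → zukhamgemthor.
Attach aspect inchoative -e → zukhamgemthore.
Attach number singular -ib → zukhamgemthoreib.
Apply nasal assimilation: zukhamgemthoreib → zukhangemthoreib.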